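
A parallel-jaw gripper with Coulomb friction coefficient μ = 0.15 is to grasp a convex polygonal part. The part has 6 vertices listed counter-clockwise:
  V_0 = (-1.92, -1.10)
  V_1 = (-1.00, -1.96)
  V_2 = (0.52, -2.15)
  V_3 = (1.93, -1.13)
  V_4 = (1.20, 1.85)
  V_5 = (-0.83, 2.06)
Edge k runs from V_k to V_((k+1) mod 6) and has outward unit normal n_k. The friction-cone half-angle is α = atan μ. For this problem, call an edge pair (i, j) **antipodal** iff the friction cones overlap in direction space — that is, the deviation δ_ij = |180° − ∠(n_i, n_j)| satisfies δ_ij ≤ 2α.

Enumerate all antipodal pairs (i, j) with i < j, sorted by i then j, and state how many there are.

α = atan 0.15 = 8.53°;  2α = 17.06°
n_0 = (-0.6829, -0.7305)
n_1 = (-0.1240, -0.9923)
n_2 = (+0.5861, -0.8102)
n_3 = (+0.9713, +0.2379)
n_4 = (+0.1029, +0.9947)
n_5 = (-0.9453, +0.3261)
  (0,1): δ = 144.06°  ·
  (0,2): δ = 101.05°  ·
  (0,3): δ = 33.17°  ·
  (0,4): δ = 37.16°  ·
  (0,5): δ = 114.04°  ·
  (1,2): δ = 136.99°  ·
  (1,3): δ = 69.11°  ·
  (1,4): δ = 1.22°  ✓
  (1,5): δ = 78.09°  ·
  (2,3): δ = 112.12°  ·
  (2,4): δ = 41.79°  ·
  (2,5): δ = 35.09°  ·
  (3,4): δ = 109.67°  ·
  (3,5): δ = 32.80°  ·
  (4,5): δ = 103.13°  ·
antipodal pairs: 1

count = 1; pairs: (1,4)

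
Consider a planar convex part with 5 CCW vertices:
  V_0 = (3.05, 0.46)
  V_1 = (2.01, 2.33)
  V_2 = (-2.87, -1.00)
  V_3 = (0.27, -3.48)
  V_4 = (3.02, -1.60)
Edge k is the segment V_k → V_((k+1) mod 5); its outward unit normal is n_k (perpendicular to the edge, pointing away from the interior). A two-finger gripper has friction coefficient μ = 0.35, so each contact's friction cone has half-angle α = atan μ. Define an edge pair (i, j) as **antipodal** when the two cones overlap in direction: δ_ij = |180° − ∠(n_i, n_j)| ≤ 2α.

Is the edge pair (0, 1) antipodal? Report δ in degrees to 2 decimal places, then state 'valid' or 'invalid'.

δ = 84.77°, invalid

α = atan 0.35 = 19.29°;  2α = 38.58°
edge 0: e_0 = (-1.04, +1.87);  n_0 = (+0.8739, +0.4860)
edge 1: e_1 = (-4.88, -3.33);  n_1 = (-0.5637, +0.8260)
∠(n_0, n_1) = 95.23°
δ = |180° − 95.23°| = 84.77°
84.77° > 2α = 38.58°  →  invalid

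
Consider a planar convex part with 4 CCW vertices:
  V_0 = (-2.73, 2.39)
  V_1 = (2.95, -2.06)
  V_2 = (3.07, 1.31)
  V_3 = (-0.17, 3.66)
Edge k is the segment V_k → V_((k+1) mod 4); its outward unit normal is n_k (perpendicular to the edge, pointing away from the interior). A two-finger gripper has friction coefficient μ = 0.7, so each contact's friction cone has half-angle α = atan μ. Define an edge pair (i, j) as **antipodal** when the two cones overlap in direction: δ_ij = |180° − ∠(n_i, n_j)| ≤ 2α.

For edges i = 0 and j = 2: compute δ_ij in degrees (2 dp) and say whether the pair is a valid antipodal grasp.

α = atan 0.7 = 34.99°;  2α = 69.98°
edge 0: e_0 = (+5.68, -4.45);  n_0 = (-0.6167, -0.7872)
edge 2: e_2 = (-3.24, +2.35);  n_2 = (+0.5871, +0.8095)
∠(n_0, n_2) = 177.88°
δ = |180° − 177.88°| = 2.12°
2.12° ≤ 2α = 69.98°  →  valid

δ = 2.12°, valid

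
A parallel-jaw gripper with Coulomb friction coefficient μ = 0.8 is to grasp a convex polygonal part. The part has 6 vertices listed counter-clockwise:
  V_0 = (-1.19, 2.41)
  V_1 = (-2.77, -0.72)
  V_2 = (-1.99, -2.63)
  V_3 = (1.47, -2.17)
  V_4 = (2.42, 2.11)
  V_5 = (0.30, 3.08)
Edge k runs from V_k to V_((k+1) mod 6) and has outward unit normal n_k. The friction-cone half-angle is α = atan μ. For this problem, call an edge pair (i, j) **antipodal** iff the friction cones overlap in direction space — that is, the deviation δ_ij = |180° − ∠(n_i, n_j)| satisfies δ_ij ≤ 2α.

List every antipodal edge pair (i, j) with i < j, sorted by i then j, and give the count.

count = 7; pairs: (0,2), (0,3), (1,3), (1,4), (2,4), (2,5), (3,5)

α = atan 0.8 = 38.66°;  2α = 77.32°
n_0 = (-0.8927, +0.4506)
n_1 = (-0.9258, -0.3781)
n_2 = (+0.1318, -0.9913)
n_3 = (+0.9762, -0.2167)
n_4 = (+0.4161, +0.9093)
n_5 = (-0.4101, +0.9120)
  (0,1): δ = 131.00°  ·
  (0,2): δ = 55.64°  ✓
  (0,3): δ = 14.27°  ✓
  (0,4): δ = 92.20°  ·
  (0,5): δ = 141.00°  ·
  (1,2): δ = 104.64°  ·
  (1,3): δ = 34.73°  ✓
  (1,4): δ = 43.20°  ✓
  (1,5): δ = 92.00°  ·
  (2,3): δ = 110.09°  ·
  (2,4): δ = 32.16°  ✓
  (2,5): δ = 16.64°  ✓
  (3,4): δ = 102.07°  ·
  (3,5): δ = 53.27°  ✓
  (4,5): δ = 131.20°  ·
antipodal pairs: 7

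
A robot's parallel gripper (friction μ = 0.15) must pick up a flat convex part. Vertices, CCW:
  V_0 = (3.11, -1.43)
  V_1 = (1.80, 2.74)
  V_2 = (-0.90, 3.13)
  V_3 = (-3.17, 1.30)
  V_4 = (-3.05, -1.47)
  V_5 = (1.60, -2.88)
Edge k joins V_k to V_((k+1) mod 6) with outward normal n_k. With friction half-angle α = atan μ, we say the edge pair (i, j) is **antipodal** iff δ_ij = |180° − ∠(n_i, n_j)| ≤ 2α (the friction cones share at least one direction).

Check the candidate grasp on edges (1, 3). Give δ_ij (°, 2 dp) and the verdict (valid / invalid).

δ = 79.30°, invalid

α = atan 0.15 = 8.53°;  2α = 17.06°
edge 1: e_1 = (-2.70, +0.39);  n_1 = (+0.1430, +0.9897)
edge 3: e_3 = (+0.12, -2.77);  n_3 = (-0.9991, -0.0433)
∠(n_1, n_3) = 100.70°
δ = |180° − 100.70°| = 79.30°
79.30° > 2α = 17.06°  →  invalid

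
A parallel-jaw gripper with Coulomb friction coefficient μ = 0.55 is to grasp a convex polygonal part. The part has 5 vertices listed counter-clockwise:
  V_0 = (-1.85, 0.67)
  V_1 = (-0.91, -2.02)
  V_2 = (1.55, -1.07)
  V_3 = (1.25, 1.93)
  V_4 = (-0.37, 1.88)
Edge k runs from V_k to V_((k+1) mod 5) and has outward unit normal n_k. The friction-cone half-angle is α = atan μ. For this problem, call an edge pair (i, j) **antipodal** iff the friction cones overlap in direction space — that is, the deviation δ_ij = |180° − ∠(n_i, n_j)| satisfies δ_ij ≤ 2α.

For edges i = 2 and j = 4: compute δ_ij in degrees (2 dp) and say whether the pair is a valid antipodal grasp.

α = atan 0.55 = 28.81°;  2α = 57.62°
edge 2: e_2 = (-0.30, +3.00);  n_2 = (+0.9950, +0.0995)
edge 4: e_4 = (-1.48, -1.21);  n_4 = (-0.6330, +0.7742)
∠(n_2, n_4) = 123.56°
δ = |180° − 123.56°| = 56.44°
56.44° ≤ 2α = 57.62°  →  valid

δ = 56.44°, valid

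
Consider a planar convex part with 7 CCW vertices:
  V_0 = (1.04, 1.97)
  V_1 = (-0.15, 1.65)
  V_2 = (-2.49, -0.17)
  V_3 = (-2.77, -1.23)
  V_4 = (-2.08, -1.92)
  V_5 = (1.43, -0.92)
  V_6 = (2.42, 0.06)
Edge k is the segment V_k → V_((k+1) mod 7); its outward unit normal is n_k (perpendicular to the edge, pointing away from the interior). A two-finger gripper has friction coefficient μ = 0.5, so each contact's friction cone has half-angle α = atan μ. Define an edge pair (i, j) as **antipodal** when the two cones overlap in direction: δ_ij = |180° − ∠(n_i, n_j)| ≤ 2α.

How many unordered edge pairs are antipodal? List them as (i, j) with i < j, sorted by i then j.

count = 7; pairs: (0,4), (0,5), (1,4), (1,5), (2,5), (2,6), (3,6)

α = atan 0.5 = 26.57°;  2α = 53.13°
n_0 = (-0.2597, +0.9657)
n_1 = (-0.6139, +0.7894)
n_2 = (-0.9668, +0.2554)
n_3 = (-0.7071, -0.7071)
n_4 = (+0.2740, -0.9617)
n_5 = (+0.7035, -0.7107)
n_6 = (+0.8106, +0.5856)
  (0,1): δ = 157.18°  ·
  (0,2): δ = 119.85°  ·
  (0,3): δ = 60.05°  ·
  (0,4): δ = 0.85°  ✓
  (0,5): δ = 29.66°  ✓
  (0,6): δ = 110.80°  ·
  (1,2): δ = 142.67°  ·
  (1,3): δ = 82.87°  ·
  (1,4): δ = 21.97°  ✓
  (1,5): δ = 6.83°  ✓
  (1,6): δ = 87.97°  ·
  (2,3): δ = 120.20°  ·
  (2,4): δ = 59.30°  ·
  (2,5): δ = 30.49°  ✓
  (2,6): δ = 50.65°  ✓
  (3,4): δ = 119.10°  ·
  (3,5): δ = 90.29°  ·
  (3,6): δ = 9.15°  ✓
  (4,5): δ = 151.19°  ·
  (4,6): δ = 70.05°  ·
  (5,6): δ = 98.86°  ·
antipodal pairs: 7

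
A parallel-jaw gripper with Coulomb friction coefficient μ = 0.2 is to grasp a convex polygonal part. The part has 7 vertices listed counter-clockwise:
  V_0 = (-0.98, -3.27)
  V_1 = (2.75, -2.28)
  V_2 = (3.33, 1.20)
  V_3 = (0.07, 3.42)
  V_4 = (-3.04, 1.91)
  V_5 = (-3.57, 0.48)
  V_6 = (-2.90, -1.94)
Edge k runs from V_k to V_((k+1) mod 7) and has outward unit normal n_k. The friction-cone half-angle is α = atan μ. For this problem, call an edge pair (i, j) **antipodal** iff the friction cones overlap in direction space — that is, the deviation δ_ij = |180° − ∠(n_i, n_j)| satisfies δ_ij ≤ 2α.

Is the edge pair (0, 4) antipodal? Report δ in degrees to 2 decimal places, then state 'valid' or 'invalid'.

α = atan 0.2 = 11.31°;  2α = 22.62°
edge 0: e_0 = (+3.73, +0.99);  n_0 = (+0.2565, -0.9665)
edge 4: e_4 = (-0.53, -1.43);  n_4 = (-0.9377, +0.3475)
∠(n_0, n_4) = 125.20°
δ = |180° − 125.20°| = 54.80°
54.80° > 2α = 22.62°  →  invalid

δ = 54.80°, invalid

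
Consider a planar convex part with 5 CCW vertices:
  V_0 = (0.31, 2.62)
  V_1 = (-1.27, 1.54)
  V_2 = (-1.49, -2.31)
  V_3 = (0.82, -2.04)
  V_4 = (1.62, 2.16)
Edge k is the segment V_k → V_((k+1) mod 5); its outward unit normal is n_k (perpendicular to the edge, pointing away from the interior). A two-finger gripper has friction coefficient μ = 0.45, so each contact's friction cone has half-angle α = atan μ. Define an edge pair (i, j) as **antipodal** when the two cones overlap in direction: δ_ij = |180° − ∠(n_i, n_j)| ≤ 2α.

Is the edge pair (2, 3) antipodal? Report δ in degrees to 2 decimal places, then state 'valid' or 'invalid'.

α = atan 0.45 = 24.23°;  2α = 48.46°
edge 2: e_2 = (+2.31, +0.27);  n_2 = (+0.1161, -0.9932)
edge 3: e_3 = (+0.80, +4.20);  n_3 = (+0.9823, -0.1871)
∠(n_2, n_3) = 72.55°
δ = |180° − 72.55°| = 107.45°
107.45° > 2α = 48.46°  →  invalid

δ = 107.45°, invalid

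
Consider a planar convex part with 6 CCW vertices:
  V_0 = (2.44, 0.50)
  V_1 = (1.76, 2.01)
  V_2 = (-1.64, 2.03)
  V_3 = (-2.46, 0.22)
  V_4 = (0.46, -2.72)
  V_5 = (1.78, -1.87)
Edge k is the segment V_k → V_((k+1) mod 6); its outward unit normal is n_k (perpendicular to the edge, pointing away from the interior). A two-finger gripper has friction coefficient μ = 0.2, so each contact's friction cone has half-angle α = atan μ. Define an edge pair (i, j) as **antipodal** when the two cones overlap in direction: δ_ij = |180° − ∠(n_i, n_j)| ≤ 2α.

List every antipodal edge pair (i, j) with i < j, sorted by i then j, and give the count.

α = atan 0.2 = 11.31°;  2α = 22.62°
n_0 = (+0.9118, +0.4106)
n_1 = (+0.0059, +1.0000)
n_2 = (-0.9109, +0.4127)
n_3 = (-0.7095, -0.7047)
n_4 = (+0.5414, -0.8408)
n_5 = (+0.9633, -0.2683)
  (0,1): δ = 114.58°  ·
  (0,2): δ = 48.62°  ·
  (0,3): δ = 20.56°  ✓
  (0,4): δ = 98.54°  ·
  (0,5): δ = 140.19°  ·
  (1,2): δ = 114.04°  ·
  (1,3): δ = 44.86°  ·
  (1,4): δ = 33.12°  ·
  (1,5): δ = 74.78°  ·
  (2,3): δ = 110.82°  ·
  (2,4): δ = 32.85°  ·
  (2,5): δ = 8.81°  ✓
  (3,4): δ = 102.03°  ·
  (3,5): δ = 60.37°  ·
  (4,5): δ = 138.34°  ·
antipodal pairs: 2

count = 2; pairs: (0,3), (2,5)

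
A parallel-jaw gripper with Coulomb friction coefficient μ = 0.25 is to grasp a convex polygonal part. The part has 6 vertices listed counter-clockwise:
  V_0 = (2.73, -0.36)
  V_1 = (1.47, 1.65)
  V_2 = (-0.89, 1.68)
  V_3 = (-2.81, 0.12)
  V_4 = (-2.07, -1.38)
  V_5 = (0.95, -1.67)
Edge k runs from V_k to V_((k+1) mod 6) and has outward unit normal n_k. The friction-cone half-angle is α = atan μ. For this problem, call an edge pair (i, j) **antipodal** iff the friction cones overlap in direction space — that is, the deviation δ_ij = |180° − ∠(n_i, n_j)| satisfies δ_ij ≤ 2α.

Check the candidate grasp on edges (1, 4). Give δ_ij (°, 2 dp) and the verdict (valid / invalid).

δ = 4.76°, valid

α = atan 0.25 = 14.04°;  2α = 28.07°
edge 1: e_1 = (-2.36, +0.03);  n_1 = (+0.0127, +0.9999)
edge 4: e_4 = (+3.02, -0.29);  n_4 = (-0.0956, -0.9954)
∠(n_1, n_4) = 175.24°
δ = |180° − 175.24°| = 4.76°
4.76° ≤ 2α = 28.07°  →  valid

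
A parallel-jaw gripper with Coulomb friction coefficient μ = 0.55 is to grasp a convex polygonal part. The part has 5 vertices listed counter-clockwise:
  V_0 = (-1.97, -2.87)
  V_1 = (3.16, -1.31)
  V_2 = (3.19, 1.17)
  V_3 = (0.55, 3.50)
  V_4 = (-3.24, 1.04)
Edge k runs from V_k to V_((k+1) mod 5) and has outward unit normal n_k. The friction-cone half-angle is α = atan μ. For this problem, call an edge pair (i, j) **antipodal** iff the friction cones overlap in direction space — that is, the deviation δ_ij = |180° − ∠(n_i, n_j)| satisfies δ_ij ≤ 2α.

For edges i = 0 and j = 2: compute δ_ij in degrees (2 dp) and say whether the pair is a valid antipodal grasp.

α = atan 0.55 = 28.81°;  2α = 57.62°
edge 0: e_0 = (+5.13, +1.56);  n_0 = (+0.2909, -0.9567)
edge 2: e_2 = (-2.64, +2.33);  n_2 = (+0.6617, +0.7498)
∠(n_0, n_2) = 121.65°
δ = |180° − 121.65°| = 58.35°
58.35° > 2α = 57.62°  →  invalid

δ = 58.35°, invalid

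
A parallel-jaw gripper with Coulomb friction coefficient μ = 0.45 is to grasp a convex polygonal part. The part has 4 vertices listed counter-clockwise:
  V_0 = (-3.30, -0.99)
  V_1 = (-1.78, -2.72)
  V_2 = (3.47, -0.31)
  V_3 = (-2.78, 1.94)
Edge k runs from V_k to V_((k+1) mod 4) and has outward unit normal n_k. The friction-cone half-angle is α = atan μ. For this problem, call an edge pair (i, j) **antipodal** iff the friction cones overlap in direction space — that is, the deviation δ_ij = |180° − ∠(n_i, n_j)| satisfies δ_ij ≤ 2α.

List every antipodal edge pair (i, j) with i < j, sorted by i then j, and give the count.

count = 2; pairs: (0,2), (1,2)

α = atan 0.45 = 24.23°;  2α = 48.46°
n_0 = (-0.7512, -0.6600)
n_1 = (+0.4172, -0.9088)
n_2 = (+0.3387, +0.9409)
n_3 = (-0.9846, +0.1747)
  (0,1): δ = 106.65°  ·
  (0,2): δ = 28.90°  ✓
  (0,3): δ = 128.63°  ·
  (1,2): δ = 44.46°  ✓
  (1,3): δ = 55.28°  ·
  (2,3): δ = 80.26°  ·
antipodal pairs: 2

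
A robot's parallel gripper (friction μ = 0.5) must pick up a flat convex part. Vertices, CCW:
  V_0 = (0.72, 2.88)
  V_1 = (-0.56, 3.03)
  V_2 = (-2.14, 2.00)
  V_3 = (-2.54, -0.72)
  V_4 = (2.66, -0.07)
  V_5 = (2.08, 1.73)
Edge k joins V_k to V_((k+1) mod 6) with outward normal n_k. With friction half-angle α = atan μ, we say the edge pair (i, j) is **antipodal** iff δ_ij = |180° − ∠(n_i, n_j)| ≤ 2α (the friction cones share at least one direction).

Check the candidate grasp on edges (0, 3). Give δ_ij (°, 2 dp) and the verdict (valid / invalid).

δ = 13.81°, valid

α = atan 0.5 = 26.57°;  2α = 53.13°
edge 0: e_0 = (-1.28, +0.15);  n_0 = (+0.1164, +0.9932)
edge 3: e_3 = (+5.20, +0.65);  n_3 = (+0.1240, -0.9923)
∠(n_0, n_3) = 166.19°
δ = |180° − 166.19°| = 13.81°
13.81° ≤ 2α = 53.13°  →  valid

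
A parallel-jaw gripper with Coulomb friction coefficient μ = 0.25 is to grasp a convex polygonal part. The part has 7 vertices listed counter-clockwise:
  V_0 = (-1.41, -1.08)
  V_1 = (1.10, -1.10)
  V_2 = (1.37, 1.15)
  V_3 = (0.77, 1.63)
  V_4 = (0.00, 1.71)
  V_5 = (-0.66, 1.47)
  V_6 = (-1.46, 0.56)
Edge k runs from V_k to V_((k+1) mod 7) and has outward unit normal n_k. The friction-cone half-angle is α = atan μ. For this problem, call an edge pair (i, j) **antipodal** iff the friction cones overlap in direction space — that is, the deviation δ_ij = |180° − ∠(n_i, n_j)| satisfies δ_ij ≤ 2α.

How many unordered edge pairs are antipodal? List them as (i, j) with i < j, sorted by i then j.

α = atan 0.25 = 14.04°;  2α = 28.07°
n_0 = (-0.0080, -1.0000)
n_1 = (+0.9929, -0.1191)
n_2 = (+0.6247, +0.7809)
n_3 = (+0.1033, +0.9946)
n_4 = (-0.3417, +0.9398)
n_5 = (-0.7510, +0.6603)
n_6 = (-0.9995, -0.0305)
  (0,1): δ = 96.39°  ·
  (0,2): δ = 38.20°  ·
  (0,3): δ = 5.47°  ✓
  (0,4): δ = 20.44°  ✓
  (0,5): δ = 49.14°  ·
  (0,6): δ = 92.20°  ·
  (1,2): δ = 121.82°  ·
  (1,3): δ = 89.09°  ·
  (1,4): δ = 63.17°  ·
  (1,5): δ = 34.48°  ·
  (1,6): δ = 8.59°  ✓
  (2,3): δ = 147.27°  ·
  (2,4): δ = 121.36°  ·
  (2,5): δ = 92.66°  ·
  (2,6): δ = 49.59°  ·
  (3,4): δ = 154.09°  ·
  (3,5): δ = 125.39°  ·
  (3,6): δ = 82.32°  ·
  (4,5): δ = 151.30°  ·
  (4,6): δ = 108.24°  ·
  (5,6): δ = 136.93°  ·
antipodal pairs: 3

count = 3; pairs: (0,3), (0,4), (1,6)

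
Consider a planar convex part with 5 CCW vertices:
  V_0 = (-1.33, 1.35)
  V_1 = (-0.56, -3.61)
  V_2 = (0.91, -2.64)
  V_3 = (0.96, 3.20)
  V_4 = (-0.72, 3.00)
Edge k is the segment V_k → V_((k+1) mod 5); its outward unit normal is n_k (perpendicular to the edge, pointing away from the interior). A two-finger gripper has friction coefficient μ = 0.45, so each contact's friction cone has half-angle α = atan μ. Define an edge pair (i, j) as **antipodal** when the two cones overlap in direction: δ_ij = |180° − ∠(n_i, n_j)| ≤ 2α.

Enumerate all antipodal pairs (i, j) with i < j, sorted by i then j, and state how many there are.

count = 4; pairs: (0,2), (1,3), (1,4), (2,4)

α = atan 0.45 = 24.23°;  2α = 48.46°
n_0 = (-0.9882, -0.1534)
n_1 = (+0.5508, -0.8347)
n_2 = (+1.0000, -0.0086)
n_3 = (-0.1182, +0.9930)
n_4 = (-0.9380, +0.3468)
  (0,1): δ = 65.40°  ·
  (0,2): δ = 9.31°  ✓
  (0,3): δ = 87.96°  ·
  (0,4): δ = 150.89°  ·
  (1,2): δ = 123.91°  ·
  (1,3): δ = 26.63°  ✓
  (1,4): δ = 36.29°  ✓
  (2,3): δ = 82.72°  ·
  (2,4): δ = 19.80°  ✓
  (3,4): δ = 117.08°  ·
antipodal pairs: 4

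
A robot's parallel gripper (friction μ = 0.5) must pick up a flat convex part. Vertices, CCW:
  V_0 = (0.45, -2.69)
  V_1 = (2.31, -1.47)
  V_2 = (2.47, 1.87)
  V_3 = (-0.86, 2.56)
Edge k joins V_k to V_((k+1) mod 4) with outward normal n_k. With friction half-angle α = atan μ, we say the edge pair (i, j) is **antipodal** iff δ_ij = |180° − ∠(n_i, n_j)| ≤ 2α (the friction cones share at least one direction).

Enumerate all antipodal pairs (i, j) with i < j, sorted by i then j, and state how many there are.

α = atan 0.5 = 26.57°;  2α = 53.13°
n_0 = (+0.5485, -0.8362)
n_1 = (+0.9989, -0.0478)
n_2 = (+0.2029, +0.9792)
n_3 = (-0.9703, -0.2421)
  (0,1): δ = 126.00°  ·
  (0,2): δ = 44.97°  ✓
  (0,3): δ = 70.75°  ·
  (1,2): δ = 98.96°  ·
  (1,3): δ = 16.75°  ✓
  (2,3): δ = 64.28°  ·
antipodal pairs: 2

count = 2; pairs: (0,2), (1,3)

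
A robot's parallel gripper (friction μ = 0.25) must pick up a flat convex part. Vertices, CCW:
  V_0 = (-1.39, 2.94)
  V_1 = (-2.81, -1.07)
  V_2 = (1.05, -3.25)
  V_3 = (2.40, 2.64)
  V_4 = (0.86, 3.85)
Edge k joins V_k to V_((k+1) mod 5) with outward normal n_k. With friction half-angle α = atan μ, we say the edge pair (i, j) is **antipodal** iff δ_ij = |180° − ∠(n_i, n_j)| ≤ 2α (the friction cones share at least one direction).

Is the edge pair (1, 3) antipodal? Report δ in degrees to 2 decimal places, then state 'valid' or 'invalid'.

α = atan 0.25 = 14.04°;  2α = 28.07°
edge 1: e_1 = (+3.86, -2.18);  n_1 = (-0.4918, -0.8707)
edge 3: e_3 = (-1.54, +1.21);  n_3 = (+0.6178, +0.7863)
∠(n_1, n_3) = 171.30°
δ = |180° − 171.30°| = 8.70°
8.70° ≤ 2α = 28.07°  →  valid

δ = 8.70°, valid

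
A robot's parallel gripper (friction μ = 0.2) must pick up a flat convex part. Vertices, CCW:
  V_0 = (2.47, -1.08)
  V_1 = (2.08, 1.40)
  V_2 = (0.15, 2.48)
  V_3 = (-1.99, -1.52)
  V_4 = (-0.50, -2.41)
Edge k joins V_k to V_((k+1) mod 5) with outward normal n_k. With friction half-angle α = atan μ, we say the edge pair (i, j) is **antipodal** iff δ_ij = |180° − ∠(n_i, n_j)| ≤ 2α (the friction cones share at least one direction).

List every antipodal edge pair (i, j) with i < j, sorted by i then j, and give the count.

α = atan 0.2 = 11.31°;  2α = 22.62°
n_0 = (+0.9879, +0.1553)
n_1 = (+0.4883, +0.8727)
n_2 = (-0.8817, +0.4717)
n_3 = (-0.5128, -0.8585)
n_4 = (+0.4087, -0.9127)
  (0,1): δ = 128.17°  ·
  (0,2): δ = 37.08°  ·
  (0,3): δ = 50.21°  ·
  (0,4): δ = 105.19°  ·
  (1,2): δ = 88.92°  ·
  (1,3): δ = 1.62°  ✓
  (1,4): δ = 53.35°  ·
  (2,3): δ = 92.70°  ·
  (2,4): δ = 37.73°  ·
  (3,4): δ = 125.03°  ·
antipodal pairs: 1

count = 1; pairs: (1,3)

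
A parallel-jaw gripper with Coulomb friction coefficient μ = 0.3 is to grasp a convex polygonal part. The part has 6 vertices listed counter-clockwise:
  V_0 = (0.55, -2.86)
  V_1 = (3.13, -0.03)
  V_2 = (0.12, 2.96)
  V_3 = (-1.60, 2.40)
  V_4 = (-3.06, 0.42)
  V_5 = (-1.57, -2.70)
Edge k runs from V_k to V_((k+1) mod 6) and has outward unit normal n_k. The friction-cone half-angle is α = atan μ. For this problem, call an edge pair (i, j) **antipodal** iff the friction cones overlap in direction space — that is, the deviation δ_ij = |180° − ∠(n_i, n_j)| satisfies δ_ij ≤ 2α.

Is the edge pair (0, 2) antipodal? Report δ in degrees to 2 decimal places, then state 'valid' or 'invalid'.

δ = 29.61°, valid

α = atan 0.3 = 16.70°;  2α = 33.40°
edge 0: e_0 = (+2.58, +2.83);  n_0 = (+0.7390, -0.6737)
edge 2: e_2 = (-1.72, -0.56);  n_2 = (-0.3096, +0.9509)
∠(n_0, n_2) = 150.39°
δ = |180° − 150.39°| = 29.61°
29.61° ≤ 2α = 33.40°  →  valid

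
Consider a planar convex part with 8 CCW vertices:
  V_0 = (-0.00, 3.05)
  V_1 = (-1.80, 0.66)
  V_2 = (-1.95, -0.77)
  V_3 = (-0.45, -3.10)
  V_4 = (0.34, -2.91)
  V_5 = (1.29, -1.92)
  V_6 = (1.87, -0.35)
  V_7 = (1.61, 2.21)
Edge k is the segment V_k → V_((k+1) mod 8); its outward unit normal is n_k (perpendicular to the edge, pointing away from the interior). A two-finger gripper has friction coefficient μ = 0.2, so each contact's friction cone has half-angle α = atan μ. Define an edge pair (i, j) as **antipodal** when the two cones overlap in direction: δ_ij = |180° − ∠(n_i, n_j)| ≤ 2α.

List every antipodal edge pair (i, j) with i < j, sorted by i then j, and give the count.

α = atan 0.2 = 11.31°;  2α = 22.62°
n_0 = (-0.7988, +0.6016)
n_1 = (-0.9945, +0.1043)
n_2 = (-0.8408, -0.5413)
n_3 = (+0.2338, -0.9723)
n_4 = (+0.7215, -0.6924)
n_5 = (+0.9380, -0.3465)
n_6 = (+0.9949, +0.1010)
n_7 = (+0.4626, +0.8866)
  (0,1): δ = 149.00°  ·
  (0,2): δ = 110.24°  ·
  (0,3): δ = 39.49°  ·
  (0,4): δ = 6.83°  ✓
  (0,5): δ = 16.71°  ✓
  (0,6): δ = 42.78°  ·
  (0,7): δ = 99.43°  ·
  (1,2): δ = 141.24°  ·
  (1,3): δ = 70.49°  ·
  (1,4): δ = 37.83°  ·
  (1,5): δ = 14.29°  ✓
  (1,6): δ = 11.79°  ✓
  (1,7): δ = 68.44°  ·
  (2,3): δ = 109.25°  ·
  (2,4): δ = 76.59°  ·
  (2,5): δ = 53.05°  ·
  (2,6): δ = 26.97°  ·
  (2,7): δ = 29.67°  ·
  (3,4): δ = 147.34°  ·
  (3,5): δ = 123.80°  ·
  (3,6): δ = 97.72°  ·
  (3,7): δ = 41.08°  ·
  (4,5): δ = 156.46°  ·
  (4,6): δ = 130.38°  ·
  (4,7): δ = 73.73°  ·
  (5,6): δ = 153.93°  ·
  (5,7): δ = 97.28°  ·
  (6,7): δ = 123.35°  ·
antipodal pairs: 4

count = 4; pairs: (0,4), (0,5), (1,5), (1,6)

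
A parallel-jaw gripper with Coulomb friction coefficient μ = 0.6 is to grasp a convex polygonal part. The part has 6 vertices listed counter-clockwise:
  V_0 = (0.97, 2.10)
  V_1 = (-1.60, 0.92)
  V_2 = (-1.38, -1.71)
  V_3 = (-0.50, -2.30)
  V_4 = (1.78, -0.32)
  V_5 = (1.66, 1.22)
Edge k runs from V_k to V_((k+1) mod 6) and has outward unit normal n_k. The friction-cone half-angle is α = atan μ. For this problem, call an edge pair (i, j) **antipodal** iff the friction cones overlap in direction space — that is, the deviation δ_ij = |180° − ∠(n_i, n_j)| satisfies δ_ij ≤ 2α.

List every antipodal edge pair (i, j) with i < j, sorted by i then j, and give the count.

α = atan 0.6 = 30.96°;  2α = 61.93°
n_0 = (-0.4173, +0.9088)
n_1 = (-0.9965, -0.0834)
n_2 = (-0.5569, -0.8306)
n_3 = (+0.6557, -0.7550)
n_4 = (+0.9970, +0.0777)
n_5 = (+0.7869, +0.6170)
  (0,1): δ = 109.88°  ·
  (0,2): δ = 58.50°  ✓
  (0,3): δ = 16.31°  ✓
  (0,4): δ = 69.79°  ·
  (0,5): δ = 103.44°  ·
  (1,2): δ = 128.62°  ·
  (1,3): δ = 53.81°  ✓
  (1,4): δ = 0.33°  ✓
  (1,5): δ = 33.32°  ✓
  (2,3): δ = 105.19°  ·
  (2,4): δ = 51.70°  ✓
  (2,5): δ = 18.06°  ✓
  (3,4): δ = 126.52°  ·
  (3,5): δ = 92.87°  ·
  (4,5): δ = 146.36°  ·
antipodal pairs: 7

count = 7; pairs: (0,2), (0,3), (1,3), (1,4), (1,5), (2,4), (2,5)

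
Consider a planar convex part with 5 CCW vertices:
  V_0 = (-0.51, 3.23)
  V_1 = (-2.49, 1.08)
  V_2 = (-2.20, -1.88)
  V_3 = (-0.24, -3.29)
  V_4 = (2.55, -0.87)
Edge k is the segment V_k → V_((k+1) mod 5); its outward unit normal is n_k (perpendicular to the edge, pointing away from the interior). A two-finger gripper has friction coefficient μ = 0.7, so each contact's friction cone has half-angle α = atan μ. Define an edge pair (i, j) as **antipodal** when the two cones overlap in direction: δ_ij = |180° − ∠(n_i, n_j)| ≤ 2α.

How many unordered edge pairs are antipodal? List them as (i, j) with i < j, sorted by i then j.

α = atan 0.7 = 34.99°;  2α = 69.98°
n_0 = (-0.7356, +0.6774)
n_1 = (-0.9952, -0.0975)
n_2 = (-0.5840, -0.8118)
n_3 = (+0.6552, -0.7554)
n_4 = (+0.8014, +0.5981)
  (0,1): δ = 131.76°  ·
  (0,2): δ = 83.09°  ·
  (0,3): δ = 6.42°  ✓
  (0,4): δ = 79.38°  ·
  (1,2): δ = 131.33°  ·
  (1,3): δ = 54.66°  ✓
  (1,4): δ = 31.14°  ✓
  (2,3): δ = 103.33°  ·
  (2,4): δ = 17.53°  ✓
  (3,4): δ = 94.20°  ·
antipodal pairs: 4

count = 4; pairs: (0,3), (1,3), (1,4), (2,4)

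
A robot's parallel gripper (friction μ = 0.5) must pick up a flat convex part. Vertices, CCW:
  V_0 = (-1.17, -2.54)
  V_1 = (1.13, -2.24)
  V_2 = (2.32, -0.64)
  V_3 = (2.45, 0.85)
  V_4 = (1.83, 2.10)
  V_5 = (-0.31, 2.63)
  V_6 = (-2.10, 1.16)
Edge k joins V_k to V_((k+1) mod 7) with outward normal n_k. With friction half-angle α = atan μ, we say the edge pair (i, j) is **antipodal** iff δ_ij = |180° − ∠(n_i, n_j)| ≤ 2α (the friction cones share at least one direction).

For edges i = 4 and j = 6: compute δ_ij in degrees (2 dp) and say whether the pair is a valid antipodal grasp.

δ = 61.98°, invalid

α = atan 0.5 = 26.57°;  2α = 53.13°
edge 4: e_4 = (-2.14, +0.53);  n_4 = (+0.2404, +0.9707)
edge 6: e_6 = (+0.93, -3.70);  n_6 = (-0.9698, -0.2438)
∠(n_4, n_6) = 118.02°
δ = |180° − 118.02°| = 61.98°
61.98° > 2α = 53.13°  →  invalid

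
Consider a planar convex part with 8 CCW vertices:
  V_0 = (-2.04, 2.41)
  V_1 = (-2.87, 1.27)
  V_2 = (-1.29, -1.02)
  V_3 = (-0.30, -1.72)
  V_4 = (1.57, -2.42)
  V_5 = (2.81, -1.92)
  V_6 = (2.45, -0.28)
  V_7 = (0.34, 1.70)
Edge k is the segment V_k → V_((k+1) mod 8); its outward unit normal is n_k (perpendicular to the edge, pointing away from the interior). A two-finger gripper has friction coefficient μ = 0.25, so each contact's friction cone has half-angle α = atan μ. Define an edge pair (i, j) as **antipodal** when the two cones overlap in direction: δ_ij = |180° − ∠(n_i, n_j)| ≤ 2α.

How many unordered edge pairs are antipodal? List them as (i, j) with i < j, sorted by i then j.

count = 6; pairs: (1,5), (1,6), (2,6), (2,7), (3,6), (3,7)

α = atan 0.25 = 14.04°;  2α = 28.07°
n_0 = (-0.8084, +0.5886)
n_1 = (-0.8231, -0.5679)
n_2 = (-0.5773, -0.8165)
n_3 = (-0.3506, -0.9365)
n_4 = (+0.3740, -0.9274)
n_5 = (+0.9767, +0.2144)
n_6 = (+0.6843, +0.7292)
n_7 = (+0.2859, +0.9583)
  (0,1): δ = 109.34°  ·
  (0,2): δ = 89.21°  ·
  (0,3): δ = 74.47°  ·
  (0,4): δ = 31.98°  ·
  (0,5): δ = 48.44°  ·
  (0,6): δ = 82.88°  ·
  (0,7): δ = 109.45°  ·
  (1,2): δ = 159.87°  ·
  (1,3): δ = 145.13°  ·
  (1,4): δ = 102.64°  ·
  (1,5): δ = 22.22°  ✓
  (1,6): δ = 12.22°  ✓
  (1,7): δ = 38.79°  ·
  (2,3): δ = 165.26°  ·
  (2,4): δ = 122.78°  ·
  (2,5): δ = 42.36°  ·
  (2,6): δ = 7.92°  ✓
  (2,7): δ = 18.65°  ✓
  (3,4): δ = 137.52°  ·
  (3,5): δ = 57.10°  ·
  (3,6): δ = 22.66°  ✓
  (3,7): δ = 3.91°  ✓
  (4,5): δ = 99.58°  ·
  (4,6): δ = 65.14°  ·
  (4,7): δ = 38.57°  ·
  (5,6): δ = 145.56°  ·
  (5,7): δ = 118.99°  ·
  (6,7): δ = 153.43°  ·
antipodal pairs: 6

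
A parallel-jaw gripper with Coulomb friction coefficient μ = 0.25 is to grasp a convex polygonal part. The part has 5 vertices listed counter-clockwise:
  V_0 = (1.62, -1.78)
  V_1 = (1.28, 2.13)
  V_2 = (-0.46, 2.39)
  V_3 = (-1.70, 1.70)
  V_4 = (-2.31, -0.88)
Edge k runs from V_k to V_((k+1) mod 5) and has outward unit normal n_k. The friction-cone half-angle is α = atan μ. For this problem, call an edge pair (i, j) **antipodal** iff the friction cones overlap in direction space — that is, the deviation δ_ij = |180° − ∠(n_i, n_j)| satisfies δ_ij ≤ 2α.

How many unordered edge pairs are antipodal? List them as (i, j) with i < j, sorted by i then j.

α = atan 0.25 = 14.04°;  2α = 28.07°
n_0 = (+0.9962, +0.0866)
n_1 = (+0.1478, +0.9890)
n_2 = (-0.4862, +0.8738)
n_3 = (-0.9732, +0.2301)
n_4 = (-0.2232, -0.9748)
  (0,1): δ = 103.47°  ·
  (0,2): δ = 65.88°  ·
  (0,3): δ = 18.27°  ✓
  (0,4): δ = 72.13°  ·
  (1,2): δ = 142.41°  ·
  (1,3): δ = 94.80°  ·
  (1,4): δ = 4.40°  ✓
  (2,3): δ = 132.40°  ·
  (2,4): δ = 41.99°  ·
  (3,4): δ = 89.60°  ·
antipodal pairs: 2

count = 2; pairs: (0,3), (1,4)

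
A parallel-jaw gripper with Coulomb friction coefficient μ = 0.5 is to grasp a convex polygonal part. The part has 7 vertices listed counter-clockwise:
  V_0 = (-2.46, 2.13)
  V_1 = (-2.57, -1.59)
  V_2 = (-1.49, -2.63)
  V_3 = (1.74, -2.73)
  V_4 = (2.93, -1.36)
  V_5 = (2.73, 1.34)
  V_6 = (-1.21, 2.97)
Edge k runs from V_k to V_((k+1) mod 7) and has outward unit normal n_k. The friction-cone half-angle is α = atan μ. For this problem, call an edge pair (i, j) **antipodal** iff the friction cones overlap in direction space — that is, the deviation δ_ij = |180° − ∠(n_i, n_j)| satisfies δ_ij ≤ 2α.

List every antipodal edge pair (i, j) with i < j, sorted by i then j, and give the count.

count = 7; pairs: (0,3), (0,4), (1,4), (1,5), (2,5), (2,6), (3,6)

α = atan 0.5 = 26.57°;  2α = 53.13°
n_0 = (-0.9996, +0.0296)
n_1 = (-0.6936, -0.7203)
n_2 = (-0.0309, -0.9995)
n_3 = (+0.7550, -0.6558)
n_4 = (+0.9973, +0.0739)
n_5 = (+0.3823, +0.9240)
n_6 = (-0.5578, +0.8300)
  (0,1): δ = 132.23°  ·
  (0,2): δ = 90.08°  ·
  (0,3): δ = 39.28°  ✓
  (0,4): δ = 5.93°  ✓
  (0,5): δ = 69.22°  ·
  (0,6): δ = 125.59°  ·
  (1,2): δ = 137.85°  ·
  (1,3): δ = 87.06°  ·
  (1,4): δ = 41.84°  ✓
  (1,5): δ = 21.44°  ✓
  (1,6): δ = 77.82°  ·
  (2,3): δ = 129.20°  ·
  (2,4): δ = 83.99°  ·
  (2,5): δ = 20.70°  ✓
  (2,6): δ = 35.67°  ✓
  (3,4): δ = 134.79°  ·
  (3,5): δ = 71.50°  ·
  (3,6): δ = 15.12°  ✓
  (4,5): δ = 116.71°  ·
  (4,6): δ = 60.34°  ·
  (5,6): δ = 123.62°  ·
antipodal pairs: 7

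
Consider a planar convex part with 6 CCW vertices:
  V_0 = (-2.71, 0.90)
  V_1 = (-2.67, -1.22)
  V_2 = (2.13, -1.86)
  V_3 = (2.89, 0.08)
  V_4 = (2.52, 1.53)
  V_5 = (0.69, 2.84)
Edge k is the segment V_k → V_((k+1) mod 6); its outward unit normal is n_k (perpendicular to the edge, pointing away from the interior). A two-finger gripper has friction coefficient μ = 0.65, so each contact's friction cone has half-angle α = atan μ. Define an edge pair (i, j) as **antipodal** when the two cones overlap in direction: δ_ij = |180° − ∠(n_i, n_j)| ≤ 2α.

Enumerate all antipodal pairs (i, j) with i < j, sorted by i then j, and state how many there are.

count = 6; pairs: (0,2), (0,3), (0,4), (1,4), (1,5), (2,5)

α = atan 0.65 = 33.02°;  2α = 66.05°
n_0 = (-0.9998, -0.0189)
n_1 = (-0.1322, -0.9912)
n_2 = (+0.9311, -0.3648)
n_3 = (+0.9690, +0.2472)
n_4 = (+0.5821, +0.8131)
n_5 = (-0.4956, +0.8686)
  (0,1): δ = 98.68°  ·
  (0,2): δ = 22.47°  ✓
  (0,3): δ = 13.23°  ✓
  (0,4): δ = 53.32°  ✓
  (0,5): δ = 118.63°  ·
  (1,2): δ = 103.80°  ·
  (1,3): δ = 68.09°  ·
  (1,4): δ = 28.00°  ✓
  (1,5): δ = 37.30°  ✓
  (2,3): δ = 144.29°  ·
  (2,4): δ = 104.20°  ·
  (2,5): δ = 38.90°  ✓
  (3,4): δ = 139.91°  ·
  (3,5): δ = 74.61°  ·
  (4,5): δ = 114.69°  ·
antipodal pairs: 6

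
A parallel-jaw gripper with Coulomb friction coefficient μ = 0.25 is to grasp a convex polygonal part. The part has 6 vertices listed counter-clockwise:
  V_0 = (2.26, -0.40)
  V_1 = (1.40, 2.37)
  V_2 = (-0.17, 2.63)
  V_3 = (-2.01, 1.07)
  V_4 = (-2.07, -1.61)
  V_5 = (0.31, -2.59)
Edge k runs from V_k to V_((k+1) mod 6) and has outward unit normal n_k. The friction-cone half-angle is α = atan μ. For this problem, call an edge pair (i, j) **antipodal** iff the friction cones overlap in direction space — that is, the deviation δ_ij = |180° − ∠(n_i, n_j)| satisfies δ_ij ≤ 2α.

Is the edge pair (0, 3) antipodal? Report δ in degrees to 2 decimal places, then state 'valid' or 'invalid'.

α = atan 0.25 = 14.04°;  2α = 28.07°
edge 0: e_0 = (-0.86, +2.77);  n_0 = (+0.9550, +0.2965)
edge 3: e_3 = (-0.06, -2.68);  n_3 = (-0.9997, +0.0224)
∠(n_0, n_3) = 161.47°
δ = |180° − 161.47°| = 18.53°
18.53° ≤ 2α = 28.07°  →  valid

δ = 18.53°, valid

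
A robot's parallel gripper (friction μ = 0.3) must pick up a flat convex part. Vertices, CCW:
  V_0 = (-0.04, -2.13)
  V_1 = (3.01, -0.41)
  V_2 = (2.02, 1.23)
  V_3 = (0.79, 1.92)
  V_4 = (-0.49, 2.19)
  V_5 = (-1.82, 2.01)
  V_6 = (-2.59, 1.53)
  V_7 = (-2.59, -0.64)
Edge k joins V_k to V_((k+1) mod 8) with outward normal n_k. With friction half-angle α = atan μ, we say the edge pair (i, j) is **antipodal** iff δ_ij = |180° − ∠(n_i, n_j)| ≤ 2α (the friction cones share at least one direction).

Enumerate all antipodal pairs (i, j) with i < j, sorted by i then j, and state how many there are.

α = atan 0.3 = 16.70°;  2α = 33.40°
n_0 = (+0.4912, -0.8710)
n_1 = (+0.8561, +0.5168)
n_2 = (+0.4893, +0.8721)
n_3 = (+0.2064, +0.9785)
n_4 = (-0.1341, +0.9910)
n_5 = (-0.5290, +0.8486)
n_6 = (-1.0000, -0.0000)
n_7 = (-0.5045, -0.8634)
  (0,1): δ = 88.30°  ·
  (0,2): δ = 58.71°  ·
  (0,3): δ = 41.33°  ·
  (0,4): δ = 21.71°  ✓
  (0,5): δ = 2.52°  ✓
  (0,6): δ = 60.58°  ·
  (0,7): δ = 120.28°  ·
  (1,2): δ = 150.41°  ·
  (1,3): δ = 133.03°  ·
  (1,4): δ = 113.41°  ·
  (1,5): δ = 89.18°  ·
  (1,6): δ = 31.12°  ✓
  (1,7): δ = 28.58°  ✓
  (2,3): δ = 162.62°  ·
  (2,4): δ = 143.00°  ·
  (2,5): δ = 118.77°  ·
  (2,6): δ = 60.71°  ·
  (2,7): δ = 1.01°  ✓
  (3,4): δ = 160.38°  ·
  (3,5): δ = 136.15°  ·
  (3,6): δ = 78.09°  ·
  (3,7): δ = 18.39°  ✓
  (4,5): δ = 155.77°  ·
  (4,6): δ = 97.71°  ·
  (4,7): δ = 38.01°  ·
  (5,6): δ = 121.94°  ·
  (5,7): δ = 62.24°  ·
  (6,7): δ = 120.30°  ·
antipodal pairs: 6

count = 6; pairs: (0,4), (0,5), (1,6), (1,7), (2,7), (3,7)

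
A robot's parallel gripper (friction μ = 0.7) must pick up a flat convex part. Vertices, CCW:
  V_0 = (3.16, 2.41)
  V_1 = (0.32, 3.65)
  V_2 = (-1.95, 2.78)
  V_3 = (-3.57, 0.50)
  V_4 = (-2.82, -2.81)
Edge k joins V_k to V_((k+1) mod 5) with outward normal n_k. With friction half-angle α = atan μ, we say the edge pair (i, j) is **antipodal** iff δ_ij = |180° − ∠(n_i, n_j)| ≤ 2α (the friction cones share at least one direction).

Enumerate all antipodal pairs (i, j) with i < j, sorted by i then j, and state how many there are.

count = 5; pairs: (0,3), (0,4), (1,4), (2,4), (3,4)

α = atan 0.7 = 34.99°;  2α = 69.98°
n_0 = (+0.4001, +0.9165)
n_1 = (-0.3579, +0.9338)
n_2 = (-0.8152, +0.5792)
n_3 = (-0.9753, -0.2210)
n_4 = (+0.6576, -0.7534)
  (0,1): δ = 135.44°  ·
  (0,2): δ = 101.81°  ·
  (0,3): δ = 53.65°  ✓
  (0,4): δ = 64.71°  ✓
  (1,2): δ = 146.36°  ·
  (1,3): δ = 98.20°  ·
  (1,4): δ = 20.15°  ✓
  (2,3): δ = 131.84°  ·
  (2,4): δ = 13.49°  ✓
  (3,4): δ = 61.65°  ✓
antipodal pairs: 5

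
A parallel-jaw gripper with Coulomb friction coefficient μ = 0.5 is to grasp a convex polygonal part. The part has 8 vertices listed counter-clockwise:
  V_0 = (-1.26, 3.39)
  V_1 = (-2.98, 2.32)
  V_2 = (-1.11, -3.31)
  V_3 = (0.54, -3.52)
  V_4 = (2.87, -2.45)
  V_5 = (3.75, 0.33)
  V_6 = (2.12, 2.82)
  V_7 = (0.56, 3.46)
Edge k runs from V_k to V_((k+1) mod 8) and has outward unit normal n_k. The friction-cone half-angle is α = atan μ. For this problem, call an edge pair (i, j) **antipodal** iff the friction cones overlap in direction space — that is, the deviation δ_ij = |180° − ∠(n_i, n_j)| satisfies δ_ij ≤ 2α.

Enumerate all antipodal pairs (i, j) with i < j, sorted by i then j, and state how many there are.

count = 11; pairs: (0,2), (0,3), (0,4), (1,4), (1,5), (1,6), (2,5), (2,6), (2,7), (3,6), (3,7)

α = atan 0.5 = 26.57°;  2α = 53.13°
n_0 = (-0.5282, +0.8491)
n_1 = (-0.9490, -0.3152)
n_2 = (-0.1263, -0.9920)
n_3 = (+0.4173, -0.9088)
n_4 = (+0.9534, -0.3018)
n_5 = (+0.8367, +0.5477)
n_6 = (+0.3796, +0.9252)
n_7 = (-0.0384, +0.9993)
  (0,1): δ = 103.51°  ·
  (0,2): δ = 39.14°  ✓
  (0,3): δ = 7.22°  ✓
  (0,4): δ = 40.55°  ✓
  (0,5): δ = 91.32°  ·
  (0,6): δ = 125.81°  ·
  (0,7): δ = 150.32°  ·
  (1,2): δ = 115.63°  ·
  (1,3): δ = 83.71°  ·
  (1,4): δ = 35.94°  ✓
  (1,5): δ = 14.84°  ✓
  (1,6): δ = 49.32°  ✓
  (1,7): δ = 73.83°  ·
  (2,3): δ = 148.08°  ·
  (2,4): δ = 100.31°  ·
  (2,5): δ = 49.54°  ✓
  (2,6): δ = 15.05°  ✓
  (2,7): δ = 9.46°  ✓
  (3,4): δ = 132.23°  ·
  (3,5): δ = 81.46°  ·
  (3,6): δ = 46.97°  ✓
  (3,7): δ = 22.46°  ✓
  (4,5): δ = 129.23°  ·
  (4,6): δ = 94.74°  ·
  (4,7): δ = 70.23°  ·
  (5,6): δ = 145.52°  ·
  (5,7): δ = 121.01°  ·
  (6,7): δ = 155.49°  ·
antipodal pairs: 11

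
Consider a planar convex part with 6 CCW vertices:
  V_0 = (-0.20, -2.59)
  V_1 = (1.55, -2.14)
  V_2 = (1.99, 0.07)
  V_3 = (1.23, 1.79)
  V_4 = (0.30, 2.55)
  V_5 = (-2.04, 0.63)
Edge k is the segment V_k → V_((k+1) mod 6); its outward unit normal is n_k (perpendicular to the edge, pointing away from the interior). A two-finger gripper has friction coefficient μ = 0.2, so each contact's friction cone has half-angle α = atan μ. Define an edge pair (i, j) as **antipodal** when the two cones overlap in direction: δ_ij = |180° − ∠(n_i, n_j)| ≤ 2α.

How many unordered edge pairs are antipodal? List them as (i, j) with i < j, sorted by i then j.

α = atan 0.2 = 11.31°;  2α = 22.62°
n_0 = (+0.2490, -0.9685)
n_1 = (+0.9808, -0.1953)
n_2 = (+0.9147, +0.4042)
n_3 = (+0.6328, +0.7743)
n_4 = (-0.6343, +0.7731)
n_5 = (-0.8682, -0.4961)
  (0,1): δ = 115.68°  ·
  (0,2): δ = 80.58°  ·
  (0,3): δ = 53.68°  ·
  (0,4): δ = 24.95°  ·
  (0,5): δ = 105.32°  ·
  (1,2): δ = 144.90°  ·
  (1,3): δ = 118.00°  ·
  (1,4): δ = 39.37°  ·
  (1,5): δ = 41.00°  ·
  (2,3): δ = 153.09°  ·
  (2,4): δ = 74.47°  ·
  (2,5): δ = 5.91°  ✓
  (3,4): δ = 101.37°  ·
  (3,5): δ = 21.00°  ✓
  (4,5): δ = 99.62°  ·
antipodal pairs: 2

count = 2; pairs: (2,5), (3,5)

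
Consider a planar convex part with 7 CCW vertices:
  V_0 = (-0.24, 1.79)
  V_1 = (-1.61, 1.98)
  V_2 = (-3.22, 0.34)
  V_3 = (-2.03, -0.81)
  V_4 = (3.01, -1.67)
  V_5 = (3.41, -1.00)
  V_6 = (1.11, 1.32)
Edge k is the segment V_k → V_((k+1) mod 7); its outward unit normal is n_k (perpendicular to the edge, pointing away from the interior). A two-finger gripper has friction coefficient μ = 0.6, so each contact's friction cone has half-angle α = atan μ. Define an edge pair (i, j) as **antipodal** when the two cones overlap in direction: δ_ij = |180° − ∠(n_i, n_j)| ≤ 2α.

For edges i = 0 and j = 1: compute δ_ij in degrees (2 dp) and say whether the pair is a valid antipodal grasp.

α = atan 0.6 = 30.96°;  2α = 61.93°
edge 0: e_0 = (-1.37, +0.19);  n_0 = (+0.1374, +0.9905)
edge 1: e_1 = (-1.61, -1.64);  n_1 = (-0.7136, +0.7005)
∠(n_0, n_1) = 53.42°
δ = |180° − 53.42°| = 126.58°
126.58° > 2α = 61.93°  →  invalid

δ = 126.58°, invalid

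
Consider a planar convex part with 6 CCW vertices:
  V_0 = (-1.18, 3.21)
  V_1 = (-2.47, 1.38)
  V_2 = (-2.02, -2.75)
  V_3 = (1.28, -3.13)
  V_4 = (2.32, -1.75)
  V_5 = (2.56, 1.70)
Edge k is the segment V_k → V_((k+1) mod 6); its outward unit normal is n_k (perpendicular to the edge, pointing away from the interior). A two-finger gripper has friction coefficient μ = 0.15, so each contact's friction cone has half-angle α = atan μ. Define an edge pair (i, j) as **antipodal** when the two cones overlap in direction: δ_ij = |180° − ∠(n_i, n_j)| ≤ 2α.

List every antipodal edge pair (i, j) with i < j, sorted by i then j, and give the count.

count = 3; pairs: (0,3), (1,4), (2,5)

α = atan 0.15 = 8.53°;  2α = 17.06°
n_0 = (-0.8173, +0.5762)
n_1 = (-0.9941, -0.1083)
n_2 = (-0.1144, -0.9934)
n_3 = (+0.7986, -0.6019)
n_4 = (+0.9976, -0.0694)
n_5 = (+0.3744, +0.9273)
  (0,1): δ = 138.60°  ·
  (0,2): δ = 61.39°  ·
  (0,3): δ = 1.82°  ✓
  (0,4): δ = 31.20°  ·
  (0,5): δ = 103.19°  ·
  (1,2): δ = 102.79°  ·
  (1,3): δ = 43.22°  ·
  (1,4): δ = 10.20°  ✓
  (1,5): δ = 61.80°  ·
  (2,3): δ = 120.43°  ·
  (2,4): δ = 87.41°  ·
  (2,5): δ = 15.42°  ✓
  (3,4): δ = 146.98°  ·
  (3,5): δ = 74.98°  ·
  (4,5): δ = 108.01°  ·
antipodal pairs: 3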